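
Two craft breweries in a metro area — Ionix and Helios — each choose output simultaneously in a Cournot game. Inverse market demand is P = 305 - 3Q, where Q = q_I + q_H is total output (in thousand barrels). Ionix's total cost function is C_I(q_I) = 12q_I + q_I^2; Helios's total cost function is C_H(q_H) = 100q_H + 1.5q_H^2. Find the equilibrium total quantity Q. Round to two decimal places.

44.17

Ionix's profit: π_I = (305 - 3Q)q_I - (12q_I + q_I²). Setting ∂π_I/∂q_I = 0: 293 - 8q_I - 3(q_H) = 0.
Helios's profit: π_H = (305 - 3Q)q_H - (100q_H + (3/2)q_H²). Setting ∂π_H/∂q_H = 0: 205 - 9q_H - 3(q_I) = 0.
Rearranging gives the reaction functions q_I = (293 - 3q_H)/8 and q_H = (205 - 3q_I)/9.
Solving the pair: q_I = 674/21, q_H = 761/63.
Total output Q = 674/21 + 761/63 = 44.1746.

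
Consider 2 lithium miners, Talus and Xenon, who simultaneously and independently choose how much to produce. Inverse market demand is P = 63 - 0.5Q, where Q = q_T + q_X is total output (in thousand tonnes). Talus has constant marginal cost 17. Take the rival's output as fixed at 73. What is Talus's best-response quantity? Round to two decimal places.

With the rival's output fixed at 73, Talus's profit is π_T = (63 - (1/2)·73 - (1/2)q_T)q_T - (17q_T) = (53/2 - (1/2)q_T)q_T - (17q_T).
∂π_T/∂q_T = 19/2 - q_T = 0, so q_T = 19/2.

9.50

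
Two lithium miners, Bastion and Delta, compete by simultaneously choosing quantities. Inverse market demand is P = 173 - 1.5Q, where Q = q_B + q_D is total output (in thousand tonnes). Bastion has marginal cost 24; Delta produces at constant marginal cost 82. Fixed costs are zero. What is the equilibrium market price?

93

Bastion's profit: π_B = (173 - 1.5Q)q_B - (24q_B). Setting ∂π_B/∂q_B = 0: 149 - 3q_B - (3/2)(q_D) = 0.
Delta's profit: π_D = (173 - 1.5Q)q_D - (82q_D). Setting ∂π_D/∂q_D = 0: 91 - 3q_D - (3/2)(q_B) = 0.
Rearranging gives the reaction functions q_B = (149 - (3/2)q_D)/3 and q_D = (91 - (3/2)q_B)/3.
Substituting one into the other gives q_B = 46 and q_D = 22/3.
Total output Q = 160/3, so price P = 173 - (3/2)·(160/3) = 93.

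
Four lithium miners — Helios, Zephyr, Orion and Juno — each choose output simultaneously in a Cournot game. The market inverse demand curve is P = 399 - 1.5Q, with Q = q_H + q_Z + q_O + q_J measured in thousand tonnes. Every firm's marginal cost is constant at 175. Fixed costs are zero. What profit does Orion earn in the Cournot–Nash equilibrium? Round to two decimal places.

Each firm earns π_i = (399 - 1.5Q)q_i - 175q_i.
First-order condition (treating rivals' output as given): 224 - 3q_i - (3/2)·Σ_{j≠i} q_j = 0.
By symmetry each firm produces the same amount; substituting Σ_{j≠i} q_j = 3q_i yields q_i = 224/(15/2) = 448/15.
Price P = 399 - (3/2)·(1792/15) = 1099/5.
Orion's profit: (1099/5 - 175)·(448/15) = 1338.0267.

1338.03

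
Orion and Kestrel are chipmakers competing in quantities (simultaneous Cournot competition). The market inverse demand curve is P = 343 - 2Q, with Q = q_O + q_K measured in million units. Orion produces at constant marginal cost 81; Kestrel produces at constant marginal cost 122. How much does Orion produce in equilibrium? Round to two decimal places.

Orion's profit: π_O = (343 - 2Q)q_O - (81q_O). Setting ∂π_O/∂q_O = 0: 262 - 4q_O - 2(q_K) = 0.
Kestrel's first-order condition: 221 - 4q_K - 2(q_O) = 0.
Rearranging gives the reaction functions q_O = (262 - 2q_K)/4 and q_K = (221 - 2q_O)/4.
Solving the pair: q_O = 101/2, q_K = 30.

50.50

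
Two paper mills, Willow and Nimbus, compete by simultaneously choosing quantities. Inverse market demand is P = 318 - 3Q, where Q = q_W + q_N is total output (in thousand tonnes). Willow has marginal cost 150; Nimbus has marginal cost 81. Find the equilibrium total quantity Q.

45

Willow's profit: π_W = (318 - 3Q)q_W - (150q_W). Setting ∂π_W/∂q_W = 0: 168 - 6q_W - 3(q_N) = 0.
Nimbus's profit: π_N = (318 - 3Q)q_N - (81q_N). Setting ∂π_N/∂q_N = 0: 237 - 6q_N - 3(q_W) = 0.
Best responses: q_W = (168 - 3q_N)/6, q_N = (237 - 3q_W)/6.
Substituting one into the other gives q_W = 11 and q_N = 34.
Total output Q = 11 + 34 = 45.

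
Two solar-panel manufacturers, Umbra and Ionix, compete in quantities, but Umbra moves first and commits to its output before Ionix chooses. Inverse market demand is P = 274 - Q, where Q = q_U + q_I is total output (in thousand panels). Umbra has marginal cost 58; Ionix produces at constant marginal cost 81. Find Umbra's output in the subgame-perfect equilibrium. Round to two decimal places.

119.50

Solve by backward induction. Given q_U, the follower Ionix maximises π_I = (274 - q_U - q_I)q_I - 81q_I.
∂π_I/∂q_I = 193 - q_U - 2q_I = 0 gives the reaction function q_I = (193 - q_U)/2.
The leader anticipates this reaction. Substituting into P = 274 - Q gives P = 355/2 - (1/2)q_U, so π_U = (355/2 - (1/2)q_U)q_U - 58q_U.
Leader FOC: 239/2 - q_U = 0, so q_U = 239/2.
Then q_I = (193 - 239/2)/2 = 147/4.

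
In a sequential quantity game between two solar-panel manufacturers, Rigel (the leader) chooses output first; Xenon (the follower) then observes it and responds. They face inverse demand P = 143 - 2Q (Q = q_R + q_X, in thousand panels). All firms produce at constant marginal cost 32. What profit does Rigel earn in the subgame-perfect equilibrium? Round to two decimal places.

770.06

The follower Xenon best-responds to any q_R: π_X = (143 - 2Q)q_X - 32q_X.
Setting the follower's marginal profit to zero, 111 - 2q_R - 4q_X = 0, i.e. q_X = (111 - 2q_R)/4.
Rigel substitutes q_X(q_R) into its own profit: π_R = q_R(143 - 2q_R - (111 - 2q_R)/2) - 32q_R = (175/2 - q_R)q_R - 32q_R.
Leader FOC: 111/2 - 2q_R = 0, so q_R = 111/4.
Then q_X = (111 - 2·(111/4))/4 = 111/8.
Price P = 143 - 2·(333/8) = 239/4.
Rigel's profit: (239/4 - 32)·(111/4) = 770.0625.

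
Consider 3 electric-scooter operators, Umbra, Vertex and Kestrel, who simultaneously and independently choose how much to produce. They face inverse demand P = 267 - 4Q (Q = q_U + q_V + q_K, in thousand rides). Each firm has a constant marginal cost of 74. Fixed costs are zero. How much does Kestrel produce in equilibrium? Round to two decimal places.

12.06

A representative firm's profit is π_i = q_i(267 - 4Q) - 74q_i.
Setting ∂π_i/∂q_i = 0 with rivals' quantities fixed: 193 - 8q_i - 4·Σ_{j≠i} q_j = 0.
With identical firms every q_j equals q_i, so Σ_{j≠i} q_j = 2q_i and 193 = 16q_i, giving q_i = 193/16.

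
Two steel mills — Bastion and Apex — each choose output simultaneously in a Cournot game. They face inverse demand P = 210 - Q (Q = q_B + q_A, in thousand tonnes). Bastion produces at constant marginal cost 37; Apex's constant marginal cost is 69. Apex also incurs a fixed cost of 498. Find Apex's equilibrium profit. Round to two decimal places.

Bastion's profit: π_B = (210 - Q)q_B - (37q_B). Setting ∂π_B/∂q_B = 0: 173 - 2q_B - (q_A) = 0.
Apex's first-order condition: 141 - 2q_A - (q_B) = 0.
Best responses: q_B = (173 - q_A)/2, q_A = (141 - q_B)/2.
Solving the pair: q_B = 205/3, q_A = 109/3.
Price P = 210 - 314/3 = 316/3.
Apex's profit: (316/3 - 69)·(109/3) - 498 = 822.1111.

822.11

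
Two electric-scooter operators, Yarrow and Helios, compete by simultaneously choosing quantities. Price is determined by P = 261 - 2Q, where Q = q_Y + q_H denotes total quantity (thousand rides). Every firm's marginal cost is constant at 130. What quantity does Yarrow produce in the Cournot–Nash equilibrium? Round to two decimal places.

21.83

A representative firm's profit is π_i = q_i(261 - 2Q) - 130q_i.
First-order condition (treating rivals' output as given): 131 - 4q_i - 2q_j = 0.
With identical firms every q_j equals q_i, so q_j = q_i and 131 = 6q_i, giving q_i = 131/6.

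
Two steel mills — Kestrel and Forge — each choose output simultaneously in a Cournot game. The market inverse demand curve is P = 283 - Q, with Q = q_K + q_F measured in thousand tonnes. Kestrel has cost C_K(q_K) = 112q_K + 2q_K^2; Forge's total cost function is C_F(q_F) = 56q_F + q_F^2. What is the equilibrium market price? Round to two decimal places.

211.35

Kestrel's profit: π_K = (283 - Q)q_K - (112q_K + 2q_K²). Setting ∂π_K/∂q_K = 0: 171 - 6q_K - (q_F) = 0.
Forge's first-order condition: 227 - 4q_F - (q_K) = 0.
Rearranging gives the reaction functions q_K = (171 - q_F)/6 and q_F = (227 - q_K)/4.
Solving the pair: q_K = 457/23, q_F = 1191/23.
Total output Q = 1648/23, so price P = 283 - 1648/23 = 211.3478.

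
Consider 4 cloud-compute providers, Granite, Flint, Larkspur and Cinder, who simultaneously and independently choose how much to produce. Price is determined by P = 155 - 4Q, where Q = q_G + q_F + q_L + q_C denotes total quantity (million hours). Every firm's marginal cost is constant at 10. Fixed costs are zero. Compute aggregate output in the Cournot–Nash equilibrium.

29

A representative firm's profit is π_i = q_i(155 - 4Q) - 10q_i.
Setting ∂π_i/∂q_i = 0 with rivals' quantities fixed: 145 - 8q_i - 4·Σ_{j≠i} q_j = 0.
By symmetry each firm produces the same amount; substituting Σ_{j≠i} q_j = 3q_i yields q_i = 145/20 = 29/4.
Total output Q = 29/4 + 29/4 + 29/4 + 29/4 = 29.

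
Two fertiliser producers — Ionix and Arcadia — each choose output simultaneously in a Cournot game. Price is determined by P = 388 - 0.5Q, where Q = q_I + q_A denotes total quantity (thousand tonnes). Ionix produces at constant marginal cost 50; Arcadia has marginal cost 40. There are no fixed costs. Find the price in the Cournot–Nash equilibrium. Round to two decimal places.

159.33

Ionix's profit: π_I = (388 - 0.5Q)q_I - (50q_I). Setting ∂π_I/∂q_I = 0: 338 - q_I - (1/2)(q_A) = 0.
Arcadia's profit: π_A = (388 - 0.5Q)q_A - (40q_A). Setting ∂π_A/∂q_A = 0: 348 - q_A - (1/2)(q_I) = 0.
So q_I = (338 - (1/2)q_A) and q_A = (348 - (1/2)q_I).
Solving the pair: q_I = 656/3, q_A = 716/3.
Total output Q = 1372/3, so price P = 388 - (1/2)·(1372/3) = 478/3.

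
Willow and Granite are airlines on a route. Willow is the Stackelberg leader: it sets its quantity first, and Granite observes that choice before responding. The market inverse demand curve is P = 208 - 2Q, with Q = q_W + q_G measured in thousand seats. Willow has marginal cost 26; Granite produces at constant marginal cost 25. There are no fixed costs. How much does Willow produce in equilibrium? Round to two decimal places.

The follower Granite best-responds to any q_W: π_G = (208 - 2Q)q_G - 25q_G.
Setting the follower's marginal profit to zero, 183 - 2q_W - 4q_G = 0, i.e. q_G = (183 - 2q_W)/4.
The leader anticipates this reaction. Substituting into P = 208 - 2Q gives P = 233/2 - q_W, so π_W = (233/2 - q_W)q_W - 26q_W.
Leader FOC: 181/2 - 2q_W = 0, so q_W = 181/4.
Then q_G = (183 - 2·(181/4))/4 = 185/8.

45.25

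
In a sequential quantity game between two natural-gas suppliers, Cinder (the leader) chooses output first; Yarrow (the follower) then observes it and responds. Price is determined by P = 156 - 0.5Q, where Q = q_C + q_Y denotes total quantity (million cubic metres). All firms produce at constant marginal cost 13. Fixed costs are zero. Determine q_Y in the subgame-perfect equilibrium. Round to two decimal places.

Solve by backward induction. Given q_C, the follower Yarrow maximises π_Y = (156 - (1/2)q_C - (1/2)q_Y)q_Y - 13q_Y.
∂π_Y/∂q_Y = 143 - (1/2)q_C - q_Y = 0 gives the reaction function q_Y = (143 - (1/2)q_C).
Cinder substitutes q_Y(q_C) into its own profit: π_C = q_C(156 - (1/2)q_C - (143 - (1/2)q_C)/2) - 13q_C = (169/2 - (1/4)q_C)q_C - 13q_C.
The leader's first-order condition 143/2 - (1/2)q_C = 0 yields q_C = 143.
Then q_Y = (143 - (1/2)·143) = 143/2.

71.50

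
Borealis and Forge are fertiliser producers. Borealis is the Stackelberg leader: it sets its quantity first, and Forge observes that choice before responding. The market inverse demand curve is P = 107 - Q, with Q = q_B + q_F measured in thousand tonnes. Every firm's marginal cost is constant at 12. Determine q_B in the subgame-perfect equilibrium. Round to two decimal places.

47.50

The follower Forge best-responds to any q_B: π_F = (107 - Q)q_F - 12q_F.
∂π_F/∂q_F = 95 - q_B - 2q_F = 0 gives the reaction function q_F = (95 - q_B)/2.
Borealis substitutes q_F(q_B) into its own profit: π_B = q_B(107 - q_B - (95 - q_B)/2) - 12q_B = (119/2 - (1/2)q_B)q_B - 12q_B.
Leader FOC: 95/2 - q_B = 0, so q_B = 95/2.
Then q_F = (95 - 95/2)/2 = 95/4.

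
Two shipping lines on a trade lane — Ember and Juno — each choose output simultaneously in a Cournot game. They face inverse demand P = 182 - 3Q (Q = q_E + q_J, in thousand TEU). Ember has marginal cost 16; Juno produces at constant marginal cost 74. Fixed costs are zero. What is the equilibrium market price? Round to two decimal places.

Ember's profit: π_E = (182 - 3Q)q_E - (16q_E). Setting ∂π_E/∂q_E = 0: 166 - 6q_E - 3(q_J) = 0.
Juno's profit: π_J = (182 - 3Q)q_J - (74q_J). Setting ∂π_J/∂q_J = 0: 108 - 6q_J - 3(q_E) = 0.
Best responses: q_E = (166 - 3q_J)/6, q_J = (108 - 3q_E)/6.
Solving the pair: q_E = 224/9, q_J = 50/9.
Total output Q = 274/9, so price P = 182 - 3·(274/9) = 272/3.

90.67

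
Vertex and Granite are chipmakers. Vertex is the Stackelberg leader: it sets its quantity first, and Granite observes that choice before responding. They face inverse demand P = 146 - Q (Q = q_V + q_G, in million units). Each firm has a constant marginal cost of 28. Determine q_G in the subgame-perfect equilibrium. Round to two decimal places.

The follower Granite best-responds to any q_V: π_G = (146 - Q)q_G - 28q_G.
Follower FOC: 118 - q_V - 2q_G = 0, so q_G(q_V) = (118 - q_V)/2.
Vertex substitutes q_G(q_V) into its own profit: π_V = q_V(146 - q_V - (118 - q_V)/2) - 28q_V = (87 - (1/2)q_V)q_V - 28q_V.
The leader's first-order condition 59 - q_V = 0 yields q_V = 59.
Then q_G = (118 - 59)/2 = 59/2.

29.50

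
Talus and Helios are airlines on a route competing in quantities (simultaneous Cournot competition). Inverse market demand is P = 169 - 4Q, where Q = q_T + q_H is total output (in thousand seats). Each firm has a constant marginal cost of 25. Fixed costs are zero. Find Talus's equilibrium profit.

576

A representative firm's profit is π_i = q_i(169 - 4Q) - 25q_i.
First-order condition (treating rivals' output as given): 144 - 8q_i - 4q_j = 0.
By symmetry each firm produces the same amount; substituting q_j = q_i yields q_i = 144/12 = 12.
Price P = 169 - 4·24 = 73.
Talus's profit: (73 - 25)·12 = 576.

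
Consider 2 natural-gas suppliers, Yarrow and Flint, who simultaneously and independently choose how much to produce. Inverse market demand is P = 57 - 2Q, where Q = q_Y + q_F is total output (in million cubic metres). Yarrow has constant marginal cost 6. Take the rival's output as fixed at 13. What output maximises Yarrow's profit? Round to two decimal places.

6.25

With the rival's output fixed at 13, Yarrow's profit is π_Y = (57 - 2·13 - 2q_Y)q_Y - (6q_Y) = (31 - 2q_Y)q_Y - (6q_Y).
∂π_Y/∂q_Y = 25 - 4q_Y = 0, so q_Y = 25/4.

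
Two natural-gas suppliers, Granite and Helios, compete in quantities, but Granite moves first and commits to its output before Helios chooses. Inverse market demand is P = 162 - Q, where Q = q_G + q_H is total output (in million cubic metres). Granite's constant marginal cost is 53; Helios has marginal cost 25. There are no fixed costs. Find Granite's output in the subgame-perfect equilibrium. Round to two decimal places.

The follower Helios best-responds to any q_G: π_H = (162 - Q)q_H - 25q_H.
Follower FOC: 137 - q_G - 2q_H = 0, so q_H(q_G) = (137 - q_G)/2.
The leader anticipates this reaction. Substituting into P = 162 - Q gives P = 187/2 - (1/2)q_G, so π_G = (187/2 - (1/2)q_G)q_G - 53q_G.
Leader FOC: 81/2 - q_G = 0, so q_G = 81/2.
Then q_H = (137 - 81/2)/2 = 193/4.

40.50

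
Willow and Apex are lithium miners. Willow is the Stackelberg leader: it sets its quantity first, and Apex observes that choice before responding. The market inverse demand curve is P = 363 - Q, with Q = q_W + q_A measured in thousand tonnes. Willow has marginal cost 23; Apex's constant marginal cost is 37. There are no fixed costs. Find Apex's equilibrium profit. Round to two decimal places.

5550.25

Solve by backward induction. Given q_W, the follower Apex maximises π_A = (363 - q_W - q_A)q_A - 37q_A.
∂π_A/∂q_A = 326 - q_W - 2q_A = 0 gives the reaction function q_A = (326 - q_W)/2.
Willow substitutes q_A(q_W) into its own profit: π_W = q_W(363 - q_W - (326 - q_W)/2) - 23q_W = (200 - (1/2)q_W)q_W - 23q_W.
Leader FOC: 177 - q_W = 0, so q_W = 177.
Then q_A = (326 - 177)/2 = 149/2.
Price P = 363 - 503/2 = 223/2.
Apex's profit: (223/2 - 37)·(149/2) = 5550.2500.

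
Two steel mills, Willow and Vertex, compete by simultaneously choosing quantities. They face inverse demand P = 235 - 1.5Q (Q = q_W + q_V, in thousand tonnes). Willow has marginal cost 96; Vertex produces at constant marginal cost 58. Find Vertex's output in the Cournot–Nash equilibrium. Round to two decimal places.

Willow's profit: π_W = (235 - 1.5Q)q_W - (96q_W). Setting ∂π_W/∂q_W = 0: 139 - 3q_W - (3/2)(q_V) = 0.
Vertex's first-order condition: 177 - 3q_V - (3/2)(q_W) = 0.
Rearranging gives the reaction functions q_W = (139 - (3/2)q_V)/3 and q_V = (177 - (3/2)q_W)/3.
Solving the pair: q_W = 202/9, q_V = 430/9.

47.78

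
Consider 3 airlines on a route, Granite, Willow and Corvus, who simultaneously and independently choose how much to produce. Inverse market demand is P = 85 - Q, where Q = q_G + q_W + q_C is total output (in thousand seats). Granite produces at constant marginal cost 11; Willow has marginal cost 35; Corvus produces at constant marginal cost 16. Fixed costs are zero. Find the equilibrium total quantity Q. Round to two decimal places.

48.25

Granite's profit: π_G = (85 - Q)q_G - (11q_G). Setting ∂π_G/∂q_G = 0: 74 - 2q_G - (q_W + q_C) = 0.
Willow's first-order condition: 50 - 2q_W - (q_G + q_C) = 0.
Corvus's first-order condition: 69 - 2q_C - (q_G + q_W) = 0.
Adding the 3 first-order conditions: 193 − 4Q = 0, so Q = 193/4.
Back-substituting: q_G = (74 − 193/4) = 103/4, q_W = (50 − 193/4) = 7/4, q_C = (69 − 193/4) = 83/4.
Total output Q = 103/4 + 7/4 + 83/4 = 193/4.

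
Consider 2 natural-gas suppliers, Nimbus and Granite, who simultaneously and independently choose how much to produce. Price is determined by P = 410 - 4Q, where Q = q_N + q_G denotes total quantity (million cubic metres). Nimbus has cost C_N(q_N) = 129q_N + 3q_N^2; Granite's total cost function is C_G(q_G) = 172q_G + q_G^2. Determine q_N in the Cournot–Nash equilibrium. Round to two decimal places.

14.98

Nimbus's profit: π_N = (410 - 4Q)q_N - (129q_N + 3q_N²). Setting ∂π_N/∂q_N = 0: 281 - 14q_N - 4(q_G) = 0.
Granite's profit: π_G = (410 - 4Q)q_G - (172q_G + q_G²). Setting ∂π_G/∂q_G = 0: 238 - 10q_G - 4(q_N) = 0.
Best responses: q_N = (281 - 4q_G)/14, q_G = (238 - 4q_N)/10.
Substituting one into the other gives q_N = 929/62 and q_G = 552/31.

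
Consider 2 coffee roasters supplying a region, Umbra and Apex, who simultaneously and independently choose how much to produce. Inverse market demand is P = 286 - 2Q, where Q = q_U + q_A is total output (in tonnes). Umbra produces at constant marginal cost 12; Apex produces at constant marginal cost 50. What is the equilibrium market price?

116

Umbra's profit: π_U = (286 - 2Q)q_U - (12q_U). Setting ∂π_U/∂q_U = 0: 274 - 4q_U - 2(q_A) = 0.
Apex's profit: π_A = (286 - 2Q)q_A - (50q_A). Setting ∂π_A/∂q_A = 0: 236 - 4q_A - 2(q_U) = 0.
Rearranging gives the reaction functions q_U = (274 - 2q_A)/4 and q_A = (236 - 2q_U)/4.
Solving the pair: q_U = 52, q_A = 33.
Total output Q = 85, so price P = 286 - 2·85 = 116.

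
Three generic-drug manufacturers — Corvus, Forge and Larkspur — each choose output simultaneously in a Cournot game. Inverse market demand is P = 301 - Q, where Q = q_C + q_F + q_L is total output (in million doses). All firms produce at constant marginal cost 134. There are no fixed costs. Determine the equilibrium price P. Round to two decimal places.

A representative firm's profit is π_i = q_i(301 - Q) - 134q_i.
First-order condition (treating rivals' output as given): 167 - 2q_i - Σ_{j≠i} q_j = 0.
By symmetry each firm produces the same amount; substituting Σ_{j≠i} q_j = 2q_i yields q_i = 167/4.
Total output Q = 501/4, so price P = 301 - 501/4 = 703/4.

175.75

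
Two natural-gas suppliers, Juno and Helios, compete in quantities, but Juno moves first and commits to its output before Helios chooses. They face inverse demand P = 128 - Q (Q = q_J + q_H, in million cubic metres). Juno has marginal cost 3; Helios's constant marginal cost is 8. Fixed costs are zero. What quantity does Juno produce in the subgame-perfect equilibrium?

65

The follower Helios best-responds to any q_J: π_H = (128 - Q)q_H - 8q_H.
Setting the follower's marginal profit to zero, 120 - q_J - 2q_H = 0, i.e. q_H = (120 - q_J)/2.
Juno substitutes q_H(q_J) into its own profit: π_J = q_J(128 - q_J - (120 - q_J)/2) - 3q_J = (68 - (1/2)q_J)q_J - 3q_J.
Maximising: ∂π_J/∂q_J = 65 - q_J = 0, giving q_J = 65.
Then q_H = (120 - 65)/2 = 55/2.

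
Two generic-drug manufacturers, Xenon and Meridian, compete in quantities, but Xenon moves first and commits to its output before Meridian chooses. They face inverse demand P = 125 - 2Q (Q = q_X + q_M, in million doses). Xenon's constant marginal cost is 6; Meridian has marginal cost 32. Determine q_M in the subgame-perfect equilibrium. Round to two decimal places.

5.13

Solve by backward induction. Given q_X, the follower Meridian maximises π_M = (125 - 2q_X - 2q_M)q_M - 32q_M.
Setting the follower's marginal profit to zero, 93 - 2q_X - 4q_M = 0, i.e. q_M = (93 - 2q_X)/4.
The leader anticipates this reaction. Substituting into P = 125 - 2Q gives P = 157/2 - q_X, so π_X = (157/2 - q_X)q_X - 6q_X.
Leader FOC: 145/2 - 2q_X = 0, so q_X = 145/4.
Then q_M = (93 - 2·(145/4))/4 = 41/8.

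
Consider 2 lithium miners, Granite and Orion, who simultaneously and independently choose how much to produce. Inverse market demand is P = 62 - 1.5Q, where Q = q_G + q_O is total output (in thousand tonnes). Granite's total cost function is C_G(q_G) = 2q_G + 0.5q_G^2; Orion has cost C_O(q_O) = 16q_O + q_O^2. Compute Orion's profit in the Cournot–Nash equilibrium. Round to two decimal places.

Granite's profit: π_G = (62 - 1.5Q)q_G - (2q_G + (1/2)q_G²). Setting ∂π_G/∂q_G = 0: 60 - 4q_G - (3/2)(q_O) = 0.
Orion's first-order condition: 46 - 5q_O - (3/2)(q_G) = 0.
Best responses: q_G = (60 - (3/2)q_O)/4, q_O = (46 - (3/2)q_G)/5.
Solving the pair: q_G = 924/71, q_O = 376/71.
Price P = 62 - (3/2)·(1300/71) = 34.5352.
Orion's profit: 34.5352·(376/71) - 16·(376/71) - (376/71)² = 70.1131.

70.11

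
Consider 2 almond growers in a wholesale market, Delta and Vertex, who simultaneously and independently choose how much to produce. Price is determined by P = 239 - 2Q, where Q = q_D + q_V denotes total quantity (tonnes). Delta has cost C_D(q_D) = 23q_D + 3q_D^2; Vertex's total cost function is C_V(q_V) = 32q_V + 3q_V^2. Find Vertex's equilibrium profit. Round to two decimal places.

Delta's profit: π_D = (239 - 2Q)q_D - (23q_D + 3q_D²). Setting ∂π_D/∂q_D = 0: 216 - 10q_D - 2(q_V) = 0.
Vertex's first-order condition: 207 - 10q_V - 2(q_D) = 0.
Rearranging gives the reaction functions q_D = (216 - 2q_V)/10 and q_V = (207 - 2q_D)/10.
Substituting one into the other gives q_D = 291/16 and q_V = 273/16.
Price P = 239 - 2·(141/4) = 337/2.
Vertex's profit: (337/2)·(273/16) - 32·(273/16) - 3(273/16)² = 1455.6445.

1455.64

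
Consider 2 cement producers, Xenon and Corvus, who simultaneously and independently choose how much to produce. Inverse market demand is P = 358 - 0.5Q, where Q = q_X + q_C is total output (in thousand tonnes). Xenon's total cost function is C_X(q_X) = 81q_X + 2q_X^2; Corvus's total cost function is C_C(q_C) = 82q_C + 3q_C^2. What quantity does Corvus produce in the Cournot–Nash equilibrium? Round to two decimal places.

35.73

Xenon's profit: π_X = (358 - 0.5Q)q_X - (81q_X + 2q_X²). Setting ∂π_X/∂q_X = 0: 277 - 5q_X - (1/2)(q_C) = 0.
Corvus's first-order condition: 276 - 7q_C - (1/2)(q_X) = 0.
So q_X = (277 - (1/2)q_C)/5 and q_C = (276 - (1/2)q_X)/7.
Substituting one into the other gives q_X = 51.8273 and q_C = 35.7266.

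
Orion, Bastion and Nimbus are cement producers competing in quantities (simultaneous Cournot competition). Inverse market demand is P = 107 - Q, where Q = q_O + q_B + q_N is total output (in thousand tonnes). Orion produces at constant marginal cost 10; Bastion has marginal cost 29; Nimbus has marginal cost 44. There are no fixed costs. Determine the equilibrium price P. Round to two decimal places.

47.50

Orion's profit: π_O = (107 - Q)q_O - (10q_O). Setting ∂π_O/∂q_O = 0: 97 - 2q_O - (q_B + q_N) = 0.
Bastion's profit: π_B = (107 - Q)q_B - (29q_B). Setting ∂π_B/∂q_B = 0: 78 - 2q_B - (q_O + q_N) = 0.
Nimbus's profit: π_N = (107 - Q)q_N - (44q_N). Setting ∂π_N/∂q_N = 0: 63 - 2q_N - (q_O + q_B) = 0.
Summing all 3 equations gives 238 − 4Q = 0, hence Q = 119/2.
Back-substituting: q_O = (97 − 119/2) = 75/2, q_B = (78 − 119/2) = 37/2, q_N = (63 − 119/2) = 7/2.
Total output Q = 119/2, so price P = 107 - 119/2 = 95/2.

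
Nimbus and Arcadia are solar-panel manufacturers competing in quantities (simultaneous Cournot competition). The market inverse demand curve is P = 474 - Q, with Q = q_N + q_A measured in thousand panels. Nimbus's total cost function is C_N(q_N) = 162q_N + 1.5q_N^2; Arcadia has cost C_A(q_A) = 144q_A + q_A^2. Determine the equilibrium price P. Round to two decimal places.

355.26

Nimbus's profit: π_N = (474 - Q)q_N - (162q_N + (3/2)q_N²). Setting ∂π_N/∂q_N = 0: 312 - 5q_N - (q_A) = 0.
Arcadia's profit: π_A = (474 - Q)q_A - (144q_A + q_A²). Setting ∂π_A/∂q_A = 0: 330 - 4q_A - (q_N) = 0.
Rearranging gives the reaction functions q_N = (312 - q_A)/5 and q_A = (330 - q_N)/4.
Solving the pair: q_N = 918/19, q_A = 1338/19.
Total output Q = 118.7368, so price P = 474 - 118.7368 = 355.2632.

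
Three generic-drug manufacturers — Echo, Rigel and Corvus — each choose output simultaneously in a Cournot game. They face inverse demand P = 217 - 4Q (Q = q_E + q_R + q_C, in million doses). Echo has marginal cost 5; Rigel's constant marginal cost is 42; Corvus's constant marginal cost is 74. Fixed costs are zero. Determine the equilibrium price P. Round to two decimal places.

Echo's profit: π_E = (217 - 4Q)q_E - (5q_E). Setting ∂π_E/∂q_E = 0: 212 - 8q_E - 4(q_R + q_C) = 0.
Rigel's profit: π_R = (217 - 4Q)q_R - (42q_R). Setting ∂π_R/∂q_R = 0: 175 - 8q_R - 4(q_E + q_C) = 0.
Corvus's profit: π_C = (217 - 4Q)q_C - (74q_C). Setting ∂π_C/∂q_C = 0: 143 - 8q_C - 4(q_E + q_R) = 0.
Summing all 3 equations gives 530 − 16Q = 0, hence Q = 265/8.
Back-substituting: q_E = (212 − 265/2)/4 = 159/8, q_R = (175 − 265/2)/4 = 85/8, q_C = (143 − 265/2)/4 = 21/8.
Total output Q = 265/8, so price P = 217 - 4·(265/8) = 169/2.

84.50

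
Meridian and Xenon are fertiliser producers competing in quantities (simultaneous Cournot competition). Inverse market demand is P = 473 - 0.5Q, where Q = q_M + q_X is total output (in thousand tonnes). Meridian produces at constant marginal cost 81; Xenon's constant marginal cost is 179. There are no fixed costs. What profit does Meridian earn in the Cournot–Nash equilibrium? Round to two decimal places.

53355.56

Meridian's profit: π_M = (473 - 0.5Q)q_M - (81q_M). Setting ∂π_M/∂q_M = 0: 392 - q_M - (1/2)(q_X) = 0.
Xenon's first-order condition: 294 - q_X - (1/2)(q_M) = 0.
Rearranging gives the reaction functions q_M = (392 - (1/2)q_X) and q_X = (294 - (1/2)q_M).
Substituting one into the other gives q_M = 980/3 and q_X = 392/3.
Price P = 473 - (1/2)·(1372/3) = 733/3.
Meridian's profit: (733/3 - 81)·(980/3) = 53355.5556.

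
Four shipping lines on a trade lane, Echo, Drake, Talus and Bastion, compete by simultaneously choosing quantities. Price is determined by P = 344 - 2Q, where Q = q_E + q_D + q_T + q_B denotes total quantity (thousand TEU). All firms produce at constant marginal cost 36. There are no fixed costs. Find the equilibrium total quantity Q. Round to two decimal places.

123.20

Each firm earns π_i = (344 - 2Q)q_i - 36q_i.
Setting ∂π_i/∂q_i = 0 with rivals' quantities fixed: 308 - 4q_i - 2·Σ_{j≠i} q_j = 0.
With identical firms every q_j equals q_i, so Σ_{j≠i} q_j = 3q_i and 308 = 10q_i, giving q_i = 154/5.
Total output Q = 154/5 + 154/5 + 154/5 + 154/5 = 616/5.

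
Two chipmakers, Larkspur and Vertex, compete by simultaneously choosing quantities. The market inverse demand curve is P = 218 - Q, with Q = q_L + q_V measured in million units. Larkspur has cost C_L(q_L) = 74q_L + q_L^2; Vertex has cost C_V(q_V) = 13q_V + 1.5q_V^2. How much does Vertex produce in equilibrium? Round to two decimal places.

Larkspur's profit: π_L = (218 - Q)q_L - (74q_L + q_L²). Setting ∂π_L/∂q_L = 0: 144 - 4q_L - (q_V) = 0.
Vertex's first-order condition: 205 - 5q_V - (q_L) = 0.
So q_L = (144 - q_V)/4 and q_V = (205 - q_L)/5.
Substituting one into the other gives q_L = 515/19 and q_V = 676/19.

35.58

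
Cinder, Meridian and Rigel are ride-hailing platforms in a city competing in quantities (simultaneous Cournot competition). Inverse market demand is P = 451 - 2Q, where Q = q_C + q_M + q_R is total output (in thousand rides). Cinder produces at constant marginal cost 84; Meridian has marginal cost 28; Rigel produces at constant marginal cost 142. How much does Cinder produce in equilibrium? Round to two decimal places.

Cinder's profit: π_C = (451 - 2Q)q_C - (84q_C). Setting ∂π_C/∂q_C = 0: 367 - 4q_C - 2(q_M + q_R) = 0.
Meridian's first-order condition: 423 - 4q_M - 2(q_C + q_R) = 0.
Rigel's first-order condition: 309 - 4q_R - 2(q_C + q_M) = 0.
Adding the 3 conditions: 1099 − 4Q − 4Q = 0, i.e. Q = 1099/8.
Back-substituting: q_C = (367 − 1099/4)/2 = 369/8, q_M = (423 − 1099/4)/2 = 593/8, q_R = (309 − 1099/4)/2 = 137/8.

46.13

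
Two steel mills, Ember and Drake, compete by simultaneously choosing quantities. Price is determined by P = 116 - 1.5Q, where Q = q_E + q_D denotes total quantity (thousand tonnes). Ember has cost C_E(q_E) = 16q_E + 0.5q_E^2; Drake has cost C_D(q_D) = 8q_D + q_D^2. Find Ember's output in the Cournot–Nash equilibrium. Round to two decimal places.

Ember's profit: π_E = (116 - 1.5Q)q_E - (16q_E + (1/2)q_E²). Setting ∂π_E/∂q_E = 0: 100 - 4q_E - (3/2)(q_D) = 0.
Drake's profit: π_D = (116 - 1.5Q)q_D - (8q_D + q_D²). Setting ∂π_D/∂q_D = 0: 108 - 5q_D - (3/2)(q_E) = 0.
Rearranging gives the reaction functions q_E = (100 - (3/2)q_D)/4 and q_D = (108 - (3/2)q_E)/5.
Solving the pair: q_E = 1352/71, q_D = 1128/71.

19.04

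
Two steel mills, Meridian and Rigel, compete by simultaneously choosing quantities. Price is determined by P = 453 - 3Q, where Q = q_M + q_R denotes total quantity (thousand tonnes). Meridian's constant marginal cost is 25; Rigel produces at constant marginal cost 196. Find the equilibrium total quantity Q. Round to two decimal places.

Meridian's profit: π_M = (453 - 3Q)q_M - (25q_M). Setting ∂π_M/∂q_M = 0: 428 - 6q_M - 3(q_R) = 0.
Rigel's first-order condition: 257 - 6q_R - 3(q_M) = 0.
Best responses: q_M = (428 - 3q_R)/6, q_R = (257 - 3q_M)/6.
Solving the pair: q_M = 599/9, q_R = 86/9.
Total output Q = 599/9 + 86/9 = 685/9.

76.11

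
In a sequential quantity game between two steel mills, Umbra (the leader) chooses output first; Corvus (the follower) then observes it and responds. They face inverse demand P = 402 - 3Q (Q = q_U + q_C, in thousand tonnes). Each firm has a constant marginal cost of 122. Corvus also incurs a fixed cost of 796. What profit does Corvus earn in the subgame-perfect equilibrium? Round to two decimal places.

The follower Corvus best-responds to any q_U: π_C = (402 - 3Q)q_C - 122q_C.
Setting the follower's marginal profit to zero, 280 - 3q_U - 6q_C = 0, i.e. q_C = (280 - 3q_U)/6.
Umbra substitutes q_C(q_U) into its own profit: π_U = q_U(402 - 3q_U - (280 - 3q_U)/2) - 122q_U = (262 - (3/2)q_U)q_U - 122q_U.
Maximising: ∂π_U/∂q_U = 140 - 3q_U = 0, giving q_U = 140/3.
Then q_C = (280 - 3·(140/3))/6 = 70/3.
Price P = 402 - 3·70 = 192.
Corvus's profit: (192 - 122)·(70/3) - 796 = 837.3333.

837.33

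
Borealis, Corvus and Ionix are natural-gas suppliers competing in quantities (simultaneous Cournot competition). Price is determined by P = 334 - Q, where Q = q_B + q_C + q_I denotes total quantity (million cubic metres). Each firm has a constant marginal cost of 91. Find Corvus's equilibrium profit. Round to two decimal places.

3690.56

Each firm earns π_i = (334 - Q)q_i - 91q_i.
First-order condition (treating rivals' output as given): 243 - 2q_i - Σ_{j≠i} q_j = 0.
By symmetry each firm produces the same amount; substituting Σ_{j≠i} q_j = 2q_i yields q_i = 243/4.
Price P = 334 - 729/4 = 607/4.
Corvus's profit: (607/4 - 91)·(243/4) = 3690.5625.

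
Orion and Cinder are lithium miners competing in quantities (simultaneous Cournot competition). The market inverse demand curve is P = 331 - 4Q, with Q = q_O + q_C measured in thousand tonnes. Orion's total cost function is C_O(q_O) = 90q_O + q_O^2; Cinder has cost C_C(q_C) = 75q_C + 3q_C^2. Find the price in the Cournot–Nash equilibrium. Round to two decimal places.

Orion's profit: π_O = (331 - 4Q)q_O - (90q_O + q_O²). Setting ∂π_O/∂q_O = 0: 241 - 10q_O - 4(q_C) = 0.
Cinder's profit: π_C = (331 - 4Q)q_C - (75q_C + 3q_C²). Setting ∂π_C/∂q_C = 0: 256 - 14q_C - 4(q_O) = 0.
Rearranging gives the reaction functions q_O = (241 - 4q_C)/10 and q_C = (256 - 4q_O)/14.
Substituting one into the other gives q_O = 1175/62 and q_C = 399/31.
Total output Q = 1973/62, so price P = 331 - 4·(1973/62) = 203.7097.

203.71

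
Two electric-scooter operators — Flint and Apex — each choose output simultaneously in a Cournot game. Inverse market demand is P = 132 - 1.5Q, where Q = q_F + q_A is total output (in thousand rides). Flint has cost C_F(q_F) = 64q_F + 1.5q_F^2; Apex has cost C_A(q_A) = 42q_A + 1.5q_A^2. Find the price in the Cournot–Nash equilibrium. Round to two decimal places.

Flint's profit: π_F = (132 - 1.5Q)q_F - (64q_F + (3/2)q_F²). Setting ∂π_F/∂q_F = 0: 68 - 6q_F - (3/2)(q_A) = 0.
Apex's first-order condition: 90 - 6q_A - (3/2)(q_F) = 0.
So q_F = (68 - (3/2)q_A)/6 and q_A = (90 - (3/2)q_F)/6.
Substituting one into the other gives q_F = 364/45 and q_A = 584/45.
Total output Q = 316/15, so price P = 132 - (3/2)·(316/15) = 502/5.

100.40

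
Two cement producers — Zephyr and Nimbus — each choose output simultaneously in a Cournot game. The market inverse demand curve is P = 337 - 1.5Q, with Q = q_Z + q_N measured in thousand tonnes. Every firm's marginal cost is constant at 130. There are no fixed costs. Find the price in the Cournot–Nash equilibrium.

199

Each firm earns π_i = (337 - 1.5Q)q_i - 130q_i.
First-order condition (treating rivals' output as given): 207 - 3q_i - (3/2)q_j = 0.
By symmetry each firm produces the same amount; substituting q_j = q_i yields q_i = 207/(9/2) = 46.
Total output Q = 92, so price P = 337 - (3/2)·92 = 199.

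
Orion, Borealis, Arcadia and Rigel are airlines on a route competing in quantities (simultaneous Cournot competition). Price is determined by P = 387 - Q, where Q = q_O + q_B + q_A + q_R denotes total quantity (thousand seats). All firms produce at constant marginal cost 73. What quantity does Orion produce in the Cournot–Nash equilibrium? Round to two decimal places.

A representative firm's profit is π_i = q_i(387 - Q) - 73q_i.
Setting ∂π_i/∂q_i = 0 with rivals' quantities fixed: 314 - 2q_i - Σ_{j≠i} q_j = 0.
By symmetry each firm produces the same amount; substituting Σ_{j≠i} q_j = 3q_i yields q_i = 314/5.

62.80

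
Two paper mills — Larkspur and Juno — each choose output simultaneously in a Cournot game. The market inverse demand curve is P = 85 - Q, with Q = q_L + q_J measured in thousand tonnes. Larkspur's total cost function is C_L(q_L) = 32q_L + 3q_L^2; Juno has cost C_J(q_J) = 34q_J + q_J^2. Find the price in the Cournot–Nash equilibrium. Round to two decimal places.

68.35

Larkspur's profit: π_L = (85 - Q)q_L - (32q_L + 3q_L²). Setting ∂π_L/∂q_L = 0: 53 - 8q_L - (q_J) = 0.
Juno's profit: π_J = (85 - Q)q_J - (34q_J + q_J²). Setting ∂π_J/∂q_J = 0: 51 - 4q_J - (q_L) = 0.
So q_L = (53 - q_J)/8 and q_J = (51 - q_L)/4.
Substituting one into the other gives q_L = 161/31 and q_J = 355/31.
Total output Q = 516/31, so price P = 85 - 516/31 = 68.3548.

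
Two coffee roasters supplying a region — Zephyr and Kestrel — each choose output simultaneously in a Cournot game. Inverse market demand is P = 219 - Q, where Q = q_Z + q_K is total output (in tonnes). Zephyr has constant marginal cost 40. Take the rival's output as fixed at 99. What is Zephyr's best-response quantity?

With the rival's output fixed at 99, Zephyr's profit is π_Z = (219 - 99 - q_Z)q_Z - (40q_Z) = (120 - q_Z)q_Z - (40q_Z).
∂π_Z/∂q_Z = 80 - 2q_Z = 0, so q_Z = 40.

40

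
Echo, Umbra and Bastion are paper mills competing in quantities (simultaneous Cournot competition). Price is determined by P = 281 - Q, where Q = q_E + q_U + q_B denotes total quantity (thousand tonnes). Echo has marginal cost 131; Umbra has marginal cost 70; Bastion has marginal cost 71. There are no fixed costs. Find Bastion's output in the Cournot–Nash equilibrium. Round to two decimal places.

67.25

Echo's profit: π_E = (281 - Q)q_E - (131q_E). Setting ∂π_E/∂q_E = 0: 150 - 2q_E - (q_U + q_B) = 0.
Umbra's first-order condition: 211 - 2q_U - (q_E + q_B) = 0.
Bastion's profit: π_B = (281 - Q)q_B - (71q_B). Setting ∂π_B/∂q_B = 0: 210 - 2q_B - (q_E + q_U) = 0.
Adding the 3 first-order conditions: 571 − 4Q = 0, so Q = 571/4.
Back-substituting: q_E = (150 − 571/4) = 29/4, q_U = (211 − 571/4) = 273/4, q_B = (210 − 571/4) = 269/4.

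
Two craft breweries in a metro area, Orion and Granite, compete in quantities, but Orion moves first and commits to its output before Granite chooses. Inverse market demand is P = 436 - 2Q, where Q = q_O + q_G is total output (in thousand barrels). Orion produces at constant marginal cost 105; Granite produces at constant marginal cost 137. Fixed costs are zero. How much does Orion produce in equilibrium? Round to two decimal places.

90.75

Solve by backward induction. Given q_O, the follower Granite maximises π_G = (436 - 2q_O - 2q_G)q_G - 137q_G.
∂π_G/∂q_G = 299 - 2q_O - 4q_G = 0 gives the reaction function q_G = (299 - 2q_O)/4.
The leader anticipates this reaction. Substituting into P = 436 - 2Q gives P = 573/2 - q_O, so π_O = (573/2 - q_O)q_O - 105q_O.
Maximising: ∂π_O/∂q_O = 363/2 - 2q_O = 0, giving q_O = 363/4.
Then q_G = (299 - 2·(363/4))/4 = 235/8.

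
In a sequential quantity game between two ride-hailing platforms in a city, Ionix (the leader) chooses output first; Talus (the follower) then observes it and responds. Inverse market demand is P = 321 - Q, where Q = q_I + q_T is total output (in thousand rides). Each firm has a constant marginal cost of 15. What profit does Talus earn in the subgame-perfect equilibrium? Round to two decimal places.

5852.25

Solve by backward induction. Given q_I, the follower Talus maximises π_T = (321 - q_I - q_T)q_T - 15q_T.
Setting the follower's marginal profit to zero, 306 - q_I - 2q_T = 0, i.e. q_T = (306 - q_I)/2.
The leader anticipates this reaction. Substituting into P = 321 - Q gives P = 168 - (1/2)q_I, so π_I = (168 - (1/2)q_I)q_I - 15q_I.
The leader's first-order condition 153 - q_I = 0 yields q_I = 153.
Then q_T = (306 - 153)/2 = 153/2.
Price P = 321 - 459/2 = 183/2.
Talus's profit: (183/2 - 15)·(153/2) = 5852.2500.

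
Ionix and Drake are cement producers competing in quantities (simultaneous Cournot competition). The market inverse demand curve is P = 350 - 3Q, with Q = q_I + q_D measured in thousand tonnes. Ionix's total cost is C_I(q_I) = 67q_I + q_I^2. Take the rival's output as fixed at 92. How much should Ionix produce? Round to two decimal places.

With the rival's output fixed at 92, Ionix's profit is π_I = (350 - 3·92 - 3q_I)q_I - (67q_I + q_I²) = (74 - 3q_I)q_I - (67q_I + q_I²).
∂π_I/∂q_I = 7 - 8q_I = 0, so q_I = 7/8.

0.88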